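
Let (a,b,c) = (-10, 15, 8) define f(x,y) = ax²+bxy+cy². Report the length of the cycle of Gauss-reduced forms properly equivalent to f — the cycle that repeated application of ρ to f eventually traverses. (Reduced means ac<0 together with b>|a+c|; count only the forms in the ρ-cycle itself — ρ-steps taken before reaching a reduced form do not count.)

D = 545, ⌊√D⌋ = 23
river: ρ → (8,17,-8)
river: ρ → (-8,15,10)
river: ρ → (10,5,-13)
river: ρ → (-13,21,2)
river: ρ → (2,23,-2)
river: ρ → (-2,21,13)
river: ρ → (13,5,-10)
river: ρ → (-10,15,8)
ρ-cycle length = 8 (tail of 0 descent steps not counted)

8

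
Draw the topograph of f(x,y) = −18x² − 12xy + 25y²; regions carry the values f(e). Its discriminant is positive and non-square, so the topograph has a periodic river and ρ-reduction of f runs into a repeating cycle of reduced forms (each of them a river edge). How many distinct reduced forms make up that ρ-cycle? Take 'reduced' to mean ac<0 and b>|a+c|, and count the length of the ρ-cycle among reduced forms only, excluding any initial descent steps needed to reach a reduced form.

D = 1944, ⌊√D⌋ = 44
descent: ρ → (25,12,-18)  [lands on river]
river: ρ → (-18,24,19)
river: ρ → (19,14,-23)
river: ρ → (-23,32,10)
river: ρ → (10,28,-29)
river: ρ → (-29,30,9)
river: ρ → (9,42,-5)
river: ρ → (-5,38,25)
ρ-cycle length = 8 (tail of 1 descent step not counted)

8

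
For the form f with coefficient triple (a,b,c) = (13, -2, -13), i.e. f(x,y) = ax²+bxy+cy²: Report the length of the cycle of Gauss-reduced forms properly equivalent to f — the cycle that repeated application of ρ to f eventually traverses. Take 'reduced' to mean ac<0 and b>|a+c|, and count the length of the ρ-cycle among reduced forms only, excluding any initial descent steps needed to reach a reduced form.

D = 680, ⌊√D⌋ = 26
descent: ρ → (-13,2,13)  [lands on river]
river: ρ → (13,24,-2)
river: ρ → (-2,24,13)
river: ρ → (13,2,-13)
river: ρ → (-13,24,2)
river: ρ → (2,24,-13)
ρ-cycle length = 6 (tail of 1 descent step not counted)

6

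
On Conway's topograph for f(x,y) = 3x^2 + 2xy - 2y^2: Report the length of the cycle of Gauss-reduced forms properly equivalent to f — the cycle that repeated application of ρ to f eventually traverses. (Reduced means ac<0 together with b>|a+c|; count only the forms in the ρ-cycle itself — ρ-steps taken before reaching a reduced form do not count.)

D = 28, ⌊√D⌋ = 5
river: ρ → (-2,2,3)
river: ρ → (3,4,-1)
river: ρ → (-1,4,3)
river: ρ → (3,2,-2)
ρ-cycle length = 4 (tail of 0 descent steps not counted)

4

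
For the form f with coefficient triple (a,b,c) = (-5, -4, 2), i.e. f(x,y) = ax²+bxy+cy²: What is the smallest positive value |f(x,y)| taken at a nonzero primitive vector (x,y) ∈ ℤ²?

descent: ρ → (2,4,-5)  [lands on river]
river: ρ → (-5,6,1)
river: ρ → (1,6,-5)
river: ρ → (-5,4,2)
closes: descent 1, river 4
min |a| on river = 1

1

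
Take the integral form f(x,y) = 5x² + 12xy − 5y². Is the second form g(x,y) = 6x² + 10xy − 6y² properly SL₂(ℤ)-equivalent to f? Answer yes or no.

D₁ = 244, D₂ = 244
river cycle of f (length 22): (-5, 8, 9), (9, 10, -4), (-4, 14, 3), (3, 10, -12), (-12, 14, 1), (1, 14, -12), (-12, 10, 3), (3, 14, -4), (-4, 10, 9), (9, 8, -5), … (12 more)
river cycle of g (length 6): (-6, 14, 2), (2, 14, -6), (-6, 10, 6), (6, 14, -2), (-2, 14, 6), (6, 10, -6)
cycles differ ⇒ inequivalent

no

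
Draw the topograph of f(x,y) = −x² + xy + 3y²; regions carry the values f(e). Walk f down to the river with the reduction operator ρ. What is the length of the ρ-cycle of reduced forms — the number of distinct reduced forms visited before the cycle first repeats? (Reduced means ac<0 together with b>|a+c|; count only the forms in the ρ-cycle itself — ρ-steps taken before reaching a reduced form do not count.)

D = 13, ⌊√D⌋ = 3
descent: ρ → (3,-1,-1)
descent: ρ → (-1,3,1)  [lands on river]
river: ρ → (1,3,-1)
ρ-cycle length = 2 (tail of 2 descent steps not counted)

2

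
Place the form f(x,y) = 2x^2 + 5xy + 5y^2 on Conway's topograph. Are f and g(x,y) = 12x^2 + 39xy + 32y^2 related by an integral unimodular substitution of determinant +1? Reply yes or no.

D₁ = -15, D₂ = -15
f: translate: b→1 (≡5 mod 4), so (2,5,5)→(2,1,2)
f: reduced (well bottom): (2,1,2) with a≤c, −a<b≤a
g: translate: b→-9 (≡39 mod 24), so (12,39,32)→(12,-9,2)
g: flip: (12,-9,2)→(2,9,12)
g: translate: b→1 (≡9 mod 4), so (2,9,12)→(2,1,2)
g: reduced (well bottom): (2,1,2) with a≤c, −a<b≤a
reduced forms (2, 1, 2) vs (2, 1, 2) ⇒ equivalent

yes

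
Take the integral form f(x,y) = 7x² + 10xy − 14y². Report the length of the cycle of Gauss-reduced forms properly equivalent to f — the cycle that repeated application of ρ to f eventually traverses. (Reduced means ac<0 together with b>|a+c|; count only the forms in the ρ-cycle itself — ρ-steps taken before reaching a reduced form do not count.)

D = 492, ⌊√D⌋ = 22
river: ρ → (-14,18,3)
river: ρ → (3,18,-14)
river: ρ → (-14,10,7)
river: ρ → (7,18,-6)
river: ρ → (-6,18,7)
river: ρ → (7,10,-14)
ρ-cycle length = 6 (tail of 0 descent steps not counted)

6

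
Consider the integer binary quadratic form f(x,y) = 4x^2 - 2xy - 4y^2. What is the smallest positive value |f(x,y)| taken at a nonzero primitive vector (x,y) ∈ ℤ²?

descent: ρ → (-4,2,4)  [lands on river]
river: ρ → (4,6,-2)
river: ρ → (-2,6,4)
river: ρ → (4,2,-4)
river: ρ → (-4,6,2)
river: ρ → (2,6,-4)
closes: descent 1, river 6
min |a| on river = 2

2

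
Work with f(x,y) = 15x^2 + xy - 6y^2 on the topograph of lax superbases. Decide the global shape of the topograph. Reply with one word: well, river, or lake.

D = b²−4ac = 1² − 4·15·(-6) = 361
D = 19² is a perfect square ⇒ form factors over ℤ ⇒ lakes

lake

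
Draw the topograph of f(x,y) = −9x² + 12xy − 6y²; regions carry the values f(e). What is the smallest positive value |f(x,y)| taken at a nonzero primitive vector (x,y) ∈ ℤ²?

translate: b→6 (≡-12 mod 18), so (9,-12,6)→(9,6,3)
flip: (9,6,3)→(3,-6,9)
translate: b→0 (≡-6 mod 6), so (3,-6,9)→(3,0,6)
reduced (well bottom): (3,0,6) with a≤c, −a<b≤a
well minimum |f| = |-3| = 3 (negative-definite)

3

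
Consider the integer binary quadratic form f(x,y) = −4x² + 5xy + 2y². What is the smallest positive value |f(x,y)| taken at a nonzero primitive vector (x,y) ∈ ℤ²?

river: ρ → (2,7,-1)
river: ρ → (-1,7,2)
river: ρ → (2,5,-4)
river: ρ → (-4,3,3)
river: ρ → (3,3,-4)
river: ρ → (-4,5,2)
closes: descent 0, river 6
min |a| on river = 1

1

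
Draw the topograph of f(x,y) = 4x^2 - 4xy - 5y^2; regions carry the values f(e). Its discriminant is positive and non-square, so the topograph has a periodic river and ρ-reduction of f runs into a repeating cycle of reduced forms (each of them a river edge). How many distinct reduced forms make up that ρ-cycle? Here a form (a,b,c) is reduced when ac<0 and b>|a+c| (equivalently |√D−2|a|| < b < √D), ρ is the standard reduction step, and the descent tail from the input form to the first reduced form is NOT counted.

D = 96, ⌊√D⌋ = 9
descent: ρ → (-5,4,4)  [lands on river]
river: ρ → (4,4,-5)
river: ρ → (-5,6,3)
river: ρ → (3,6,-5)
ρ-cycle length = 4 (tail of 1 descent step not counted)

4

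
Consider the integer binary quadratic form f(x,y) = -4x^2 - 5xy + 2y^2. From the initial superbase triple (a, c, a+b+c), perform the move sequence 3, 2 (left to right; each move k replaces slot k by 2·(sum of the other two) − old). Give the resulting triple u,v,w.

start (-4,2,-7) = (f(1,0),f(0,1),f(1,1))
replace slot 3: 2·((-4)+2) − (-7) = 3 → (-4,2,3)
replace slot 2: 2·((-4)+3) − 2 = -4 → (-4,-4,3)

-4,-4,3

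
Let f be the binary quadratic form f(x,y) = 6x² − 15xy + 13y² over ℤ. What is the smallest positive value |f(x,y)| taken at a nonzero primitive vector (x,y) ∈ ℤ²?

translate: b→-3 (≡-15 mod 12), so (6,-15,13)→(6,-3,4)
flip: (6,-3,4)→(4,3,6)
reduced (well bottom): (4,3,6) with a≤c, −a<b≤a
well minimum = a = 4

4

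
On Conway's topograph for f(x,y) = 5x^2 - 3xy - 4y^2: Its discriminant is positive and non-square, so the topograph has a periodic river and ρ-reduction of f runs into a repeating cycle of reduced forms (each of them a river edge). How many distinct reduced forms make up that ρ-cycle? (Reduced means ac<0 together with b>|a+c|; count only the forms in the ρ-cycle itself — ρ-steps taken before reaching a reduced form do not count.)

D = 89, ⌊√D⌋ = 9
descent: ρ → (-4,3,5)  [lands on river]
river: ρ → (5,7,-2)
river: ρ → (-2,9,1)
river: ρ → (1,9,-2)
river: ρ → (-2,7,5)
river: ρ → (5,3,-4)
river: ρ → (-4,5,4)
river: ρ → (4,3,-5)
river: ρ → (-5,7,2)
river: ρ → (2,9,-1)
river: ρ → (-1,9,2)
river: ρ → (2,7,-5)
river: ρ → (-5,3,4)
river: ρ → (4,5,-4)
ρ-cycle length = 14 (tail of 1 descent step not counted)

14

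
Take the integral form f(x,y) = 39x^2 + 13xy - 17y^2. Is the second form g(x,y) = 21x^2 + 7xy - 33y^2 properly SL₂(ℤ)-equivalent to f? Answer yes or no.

D₁ = 2821, D₂ = 2821
river cycle of f (length 14): (-17, 21, 35), (35, 49, -3), (-3, 53, 1), (1, 53, -3), (-3, 49, 35), (35, 21, -17), (-17, 47, 9), (9, 43, -27), (-27, 11, 25), (25, 39, -13), … (4 more)
river cycle of g (length 16): (21, 49, -5), (-5, 51, 11), (11, 37, -33), (-33, 29, 15), (15, 31, -31), (-31, 31, 15), (15, 29, -33), (-33, 37, 11), (11, 51, -5), (-5, 49, 21), … (6 more)
cycles differ ⇒ inequivalent

no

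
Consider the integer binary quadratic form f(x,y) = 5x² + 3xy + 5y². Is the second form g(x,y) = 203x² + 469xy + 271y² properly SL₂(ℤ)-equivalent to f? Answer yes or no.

D₁ = -91, D₂ = -91
f: reduced (well bottom): (5,3,5) with a≤c, −a<b≤a
g: translate: b→63 (≡469 mod 406), so (203,469,271)→(203,63,5)
g: flip: (203,63,5)→(5,-63,203)
g: translate: b→-3 (≡-63 mod 10), so (5,-63,203)→(5,-3,5)
g: flip: (5,-3,5)→(5,3,5)
g: reduced (well bottom): (5,3,5) with a≤c, −a<b≤a
reduced forms (5, 3, 5) vs (5, 3, 5) ⇒ equivalent

yes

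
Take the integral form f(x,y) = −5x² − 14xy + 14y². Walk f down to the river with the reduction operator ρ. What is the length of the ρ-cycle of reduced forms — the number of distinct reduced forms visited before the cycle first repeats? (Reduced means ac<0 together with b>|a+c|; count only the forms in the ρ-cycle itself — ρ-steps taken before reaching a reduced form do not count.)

D = 476, ⌊√D⌋ = 21
descent: ρ → (14,14,-5)  [lands on river]
river: ρ → (-5,16,11)
river: ρ → (11,6,-10)
river: ρ → (-10,14,7)
river: ρ → (7,14,-10)
river: ρ → (-10,6,11)
river: ρ → (11,16,-5)
river: ρ → (-5,14,14)
ρ-cycle length = 8 (tail of 1 descent step not counted)

8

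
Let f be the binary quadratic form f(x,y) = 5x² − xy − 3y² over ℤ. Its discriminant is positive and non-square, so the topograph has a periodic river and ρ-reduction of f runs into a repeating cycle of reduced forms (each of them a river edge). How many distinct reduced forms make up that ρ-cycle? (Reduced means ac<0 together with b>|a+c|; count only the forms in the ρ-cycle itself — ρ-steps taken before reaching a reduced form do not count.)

D = 61, ⌊√D⌋ = 7
descent: ρ → (-3,7,1)  [lands on river]
river: ρ → (1,7,-3)
river: ρ → (-3,5,3)
river: ρ → (3,7,-1)
river: ρ → (-1,7,3)
river: ρ → (3,5,-3)
ρ-cycle length = 6 (tail of 1 descent step not counted)

6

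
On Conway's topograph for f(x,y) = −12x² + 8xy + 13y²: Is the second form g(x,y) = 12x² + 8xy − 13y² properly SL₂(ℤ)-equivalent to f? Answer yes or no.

D₁ = 688, D₂ = 688
river cycle of f (length 16): (13, 18, -7), (-7, 24, 4), (4, 24, -7), (-7, 18, 13), (13, 8, -12), (-12, 16, 9), (9, 20, -8), (-8, 12, 17), (17, 22, -3), (-3, 26, 1), … (6 more)
river cycle of g (length 16): (-13, 18, 7), (7, 24, -4), (-4, 24, 7), (7, 18, -13), (-13, 8, 12), (12, 16, -9), (-9, 20, 8), (8, 12, -17), (-17, 22, 3), (3, 26, -1), … (6 more)
cycles differ ⇒ inequivalent

no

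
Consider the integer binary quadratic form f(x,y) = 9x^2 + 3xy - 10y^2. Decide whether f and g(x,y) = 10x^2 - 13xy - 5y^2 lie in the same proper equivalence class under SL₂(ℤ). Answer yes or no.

D₁ = 369, D₂ = 369
river cycle of f (length 16): (-10, 17, 2), (2, 19, -1), (-1, 19, 2), (2, 17, -10), (-10, 3, 9), (9, 15, -4), (-4, 17, 5), (5, 13, -10), (-10, 7, 8), (8, 9, -9), … (6 more)
river cycle of g (length 16): (-5, 13, 10), (10, 7, -8), (-8, 9, 9), (9, 9, -8), (-8, 7, 10), (10, 13, -5), (-5, 17, 4), (4, 15, -9), (-9, 3, 10), (10, 17, -2), … (6 more)
cycles differ ⇒ inequivalent

no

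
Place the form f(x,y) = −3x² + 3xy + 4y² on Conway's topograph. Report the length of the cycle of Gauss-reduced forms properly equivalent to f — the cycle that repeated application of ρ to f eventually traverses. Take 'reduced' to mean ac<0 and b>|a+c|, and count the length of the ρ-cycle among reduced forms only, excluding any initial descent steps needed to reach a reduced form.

D = 57, ⌊√D⌋ = 7
river: ρ → (4,5,-2)
river: ρ → (-2,7,1)
river: ρ → (1,7,-2)
river: ρ → (-2,5,4)
river: ρ → (4,3,-3)
river: ρ → (-3,3,4)
ρ-cycle length = 6 (tail of 0 descent steps not counted)

6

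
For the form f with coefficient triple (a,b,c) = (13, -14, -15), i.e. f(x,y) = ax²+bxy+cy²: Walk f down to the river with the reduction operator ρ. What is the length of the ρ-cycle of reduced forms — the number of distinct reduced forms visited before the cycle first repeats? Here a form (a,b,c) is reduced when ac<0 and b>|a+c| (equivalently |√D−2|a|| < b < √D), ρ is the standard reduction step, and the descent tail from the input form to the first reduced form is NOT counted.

D = 976, ⌊√D⌋ = 31
descent: ρ → (-15,14,13)  [lands on river]
river: ρ → (13,12,-16)
river: ρ → (-16,20,9)
river: ρ → (9,16,-20)
river: ρ → (-20,24,5)
river: ρ → (5,26,-15)
river: ρ → (-15,4,16)
river: ρ → (16,28,-3)
river: ρ → (-3,26,25)
river: ρ → (25,24,-4)
river: ρ → (-4,24,25)
river: ρ → (25,26,-3)
river: ρ → (-3,28,16)
river: ρ → (16,4,-15)
river: ρ → (-15,26,5)
river: ρ → (5,24,-20)
river: ρ → (-20,16,9)
river: ρ → (9,20,-16)
river: ρ → (-16,12,13)
river: ρ → (13,14,-15)
river: ρ → (-15,16,12)
river: ρ → (12,8,-19)
river: ρ → (-19,30,1)
river: ρ → (1,30,-19)
river: ρ → (-19,8,12)
river: ρ → (12,16,-15)
ρ-cycle length = 26 (tail of 1 descent step not counted)

26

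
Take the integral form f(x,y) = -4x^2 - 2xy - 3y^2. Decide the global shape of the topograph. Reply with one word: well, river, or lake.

D = b²−4ac = (-2)² − 4·(-4)·(-3) = -44
D < 0 ⇒ definite ⇒ every region one sign ⇒ single well

well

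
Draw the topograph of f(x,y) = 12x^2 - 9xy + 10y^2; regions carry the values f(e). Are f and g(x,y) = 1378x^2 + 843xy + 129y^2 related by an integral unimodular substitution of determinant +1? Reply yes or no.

D₁ = -399, D₂ = -399
f: flip: (12,-9,10)→(10,9,12)
f: reduced (well bottom): (10,9,12) with a≤c, −a<b≤a
g: flip: (1378,843,129)→(129,-843,1378)
g: translate: b→-69 (≡-843 mod 258), so (129,-843,1378)→(129,-69,10)
g: flip: (129,-69,10)→(10,69,129)
g: translate: b→9 (≡69 mod 20), so (10,69,129)→(10,9,12)
g: reduced (well bottom): (10,9,12) with a≤c, −a<b≤a
reduced forms (10, 9, 12) vs (10, 9, 12) ⇒ equivalent

yes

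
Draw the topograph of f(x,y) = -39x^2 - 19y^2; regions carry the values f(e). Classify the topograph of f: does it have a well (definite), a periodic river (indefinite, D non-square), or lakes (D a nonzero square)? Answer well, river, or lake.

D = b²−4ac = 0² − 4·(-39)·(-19) = -2964
D < 0 ⇒ definite ⇒ every region one sign ⇒ single well

well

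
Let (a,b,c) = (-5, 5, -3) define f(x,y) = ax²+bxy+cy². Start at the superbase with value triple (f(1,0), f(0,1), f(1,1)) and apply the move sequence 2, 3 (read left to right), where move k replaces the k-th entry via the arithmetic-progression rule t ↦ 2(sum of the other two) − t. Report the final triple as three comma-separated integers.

start (-5,-3,-3) = (f(1,0),f(0,1),f(1,1))
replace slot 2: 2·((-5)+(-3)) − (-3) = -13 → (-5,-13,-3)
replace slot 3: 2·((-5)+(-13)) − (-3) = -33 → (-5,-13,-33)

-5,-13,-33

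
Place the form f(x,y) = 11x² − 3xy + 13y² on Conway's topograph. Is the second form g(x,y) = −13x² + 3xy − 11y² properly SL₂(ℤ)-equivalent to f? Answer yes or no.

D₁ = -563, D₂ = -563
f: reduced (well bottom): (11,-3,13) with a≤c, −a<b≤a
g is negative-definite; reduce −g:
−g: flip: (13,-3,11)→(11,3,13)
−g: reduced (well bottom): (11,3,13) with a≤c, −a<b≤a
flip sign back: reduced form of g is (-11,-3,-13)
reduced forms (11, -3, 13) vs (-11, -3, -13) ⇒ inequivalent

no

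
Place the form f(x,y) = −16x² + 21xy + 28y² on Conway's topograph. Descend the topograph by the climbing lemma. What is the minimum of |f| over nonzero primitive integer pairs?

river: ρ → (28,35,-9)
river: ρ → (-9,37,24)
river: ρ → (24,11,-22)
river: ρ → (-22,33,13)
river: ρ → (13,45,-4)
river: ρ → (-4,43,24)
river: ρ → (24,5,-23)
river: ρ → (-23,41,6)
river: ρ → (6,43,-16)
river: ρ → (-16,21,28)
closes: descent 0, river 10
min |a| on river = 4

4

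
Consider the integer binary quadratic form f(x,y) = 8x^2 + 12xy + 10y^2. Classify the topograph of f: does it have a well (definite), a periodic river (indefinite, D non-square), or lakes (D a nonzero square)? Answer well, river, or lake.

D = b²−4ac = 12² − 4·8·10 = -176
D < 0 ⇒ definite ⇒ every region one sign ⇒ single well

well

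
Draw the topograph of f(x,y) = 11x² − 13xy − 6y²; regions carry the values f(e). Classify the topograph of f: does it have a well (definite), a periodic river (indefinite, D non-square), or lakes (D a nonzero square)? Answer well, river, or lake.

D = b²−4ac = (-13)² − 4·11·(-6) = 433
D > 0 non-square ⇒ indefinite ⇒ periodic river

river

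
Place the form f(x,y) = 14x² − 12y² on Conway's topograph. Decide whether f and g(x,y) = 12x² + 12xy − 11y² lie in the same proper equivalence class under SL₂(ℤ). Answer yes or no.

D₁ = 672, D₂ = 672
river cycle of f (length 2): (-12, 24, 2), (2, 24, -12)
river cycle of g (length 6): (-11, 10, 13), (13, 16, -8), (-8, 16, 13), (13, 10, -11), (-11, 12, 12), (12, 12, -11)
cycles differ ⇒ inequivalent

no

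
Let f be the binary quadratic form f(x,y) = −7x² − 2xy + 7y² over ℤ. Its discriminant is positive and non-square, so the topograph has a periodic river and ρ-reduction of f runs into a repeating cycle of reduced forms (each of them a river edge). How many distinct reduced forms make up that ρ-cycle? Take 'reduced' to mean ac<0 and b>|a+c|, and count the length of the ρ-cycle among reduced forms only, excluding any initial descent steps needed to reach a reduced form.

D = 200, ⌊√D⌋ = 14
descent: ρ → (7,2,-7)  [lands on river]
river: ρ → (-7,12,2)
river: ρ → (2,12,-7)
river: ρ → (-7,2,7)
river: ρ → (7,12,-2)
river: ρ → (-2,12,7)
ρ-cycle length = 6 (tail of 1 descent step not counted)

6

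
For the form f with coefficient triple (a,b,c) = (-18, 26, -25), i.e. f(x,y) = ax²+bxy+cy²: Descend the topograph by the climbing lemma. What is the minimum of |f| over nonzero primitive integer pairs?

translate: b→10 (≡-26 mod 36), so (18,-26,25)→(18,10,17)
flip: (18,10,17)→(17,-10,18)
reduced (well bottom): (17,-10,18) with a≤c, −a<b≤a
well minimum |f| = |-17| = 17 (negative-definite)

17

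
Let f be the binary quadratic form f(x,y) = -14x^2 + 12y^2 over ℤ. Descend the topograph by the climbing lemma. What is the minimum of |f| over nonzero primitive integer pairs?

descent: ρ → (12,24,-2)  [lands on river]
river: ρ → (-2,24,12)
closes: descent 1, river 2
min |a| on river = 2

2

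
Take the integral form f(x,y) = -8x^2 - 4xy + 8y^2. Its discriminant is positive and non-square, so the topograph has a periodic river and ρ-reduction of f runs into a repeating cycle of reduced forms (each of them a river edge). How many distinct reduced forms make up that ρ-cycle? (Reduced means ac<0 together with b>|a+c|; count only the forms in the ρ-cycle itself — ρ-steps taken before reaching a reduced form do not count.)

D = 272, ⌊√D⌋ = 16
descent: ρ → (8,4,-8)  [lands on river]
river: ρ → (-8,12,4)
river: ρ → (4,12,-8)
river: ρ → (-8,4,8)
river: ρ → (8,12,-4)
river: ρ → (-4,12,8)
ρ-cycle length = 6 (tail of 1 descent step not counted)

6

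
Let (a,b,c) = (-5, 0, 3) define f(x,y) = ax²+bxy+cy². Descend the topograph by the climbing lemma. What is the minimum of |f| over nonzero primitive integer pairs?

descent: ρ → (3,6,-2)  [lands on river]
river: ρ → (-2,6,3)
closes: descent 1, river 2
min |a| on river = 2

2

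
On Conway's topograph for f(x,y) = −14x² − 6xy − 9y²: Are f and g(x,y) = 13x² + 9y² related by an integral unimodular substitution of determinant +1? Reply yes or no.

D₁ = -468, D₂ = -468
f is negative-definite; reduce −f:
−f: flip: (14,6,9)→(9,-6,14)
−f: reduced (well bottom): (9,-6,14) with a≤c, −a<b≤a
flip sign back: reduced form of f is (-9,6,-14)
g: flip: (13,0,9)→(9,0,13)
g: reduced (well bottom): (9,0,13) with a≤c, −a<b≤a
reduced forms (-9, 6, -14) vs (9, 0, 13) ⇒ inequivalent

no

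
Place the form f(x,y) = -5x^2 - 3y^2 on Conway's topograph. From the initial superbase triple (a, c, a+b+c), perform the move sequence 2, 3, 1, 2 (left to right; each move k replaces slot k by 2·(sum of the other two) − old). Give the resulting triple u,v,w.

start (-5,-3,-8) = (f(1,0),f(0,1),f(1,1))
replace slot 2: 2·((-5)+(-8)) − (-3) = -23 → (-5,-23,-8)
replace slot 3: 2·((-5)+(-23)) − (-8) = -48 → (-5,-23,-48)
replace slot 1: 2·((-23)+(-48)) − (-5) = -137 → (-137,-23,-48)
replace slot 2: 2·((-137)+(-48)) − (-23) = -347 → (-137,-347,-48)

-137,-347,-48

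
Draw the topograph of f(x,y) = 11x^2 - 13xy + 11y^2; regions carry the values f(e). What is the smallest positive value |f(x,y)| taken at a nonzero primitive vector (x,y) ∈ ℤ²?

translate: b→9 (≡-13 mod 22), so (11,-13,11)→(11,9,9)
flip: (11,9,9)→(9,-9,11)
translate: b→9 (≡-9 mod 18), so (9,-9,11)→(9,9,11)
reduced (well bottom): (9,9,11) with a≤c, −a<b≤a
well minimum = a = 9

9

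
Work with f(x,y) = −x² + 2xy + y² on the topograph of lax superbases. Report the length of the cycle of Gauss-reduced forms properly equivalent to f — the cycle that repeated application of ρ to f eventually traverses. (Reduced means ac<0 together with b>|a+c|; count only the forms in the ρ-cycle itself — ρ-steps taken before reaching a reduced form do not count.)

D = 8, ⌊√D⌋ = 2
river: ρ → (1,2,-1)
river: ρ → (-1,2,1)
ρ-cycle length = 2 (tail of 0 descent steps not counted)

2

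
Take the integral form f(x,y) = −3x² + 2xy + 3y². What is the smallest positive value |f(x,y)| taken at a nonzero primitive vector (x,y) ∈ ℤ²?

river: ρ → (3,4,-2)
river: ρ → (-2,4,3)
river: ρ → (3,2,-3)
river: ρ → (-3,4,2)
river: ρ → (2,4,-3)
river: ρ → (-3,2,3)
closes: descent 0, river 6
min |a| on river = 2

2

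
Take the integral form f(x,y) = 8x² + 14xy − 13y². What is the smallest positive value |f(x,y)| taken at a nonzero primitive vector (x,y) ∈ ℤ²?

river: ρ → (-13,12,9)
river: ρ → (9,24,-1)
river: ρ → (-1,24,9)
river: ρ → (9,12,-13)
river: ρ → (-13,14,8)
river: ρ → (8,18,-9)
river: ρ → (-9,18,8)
river: ρ → (8,14,-13)
closes: descent 0, river 8
min |a| on river = 1

1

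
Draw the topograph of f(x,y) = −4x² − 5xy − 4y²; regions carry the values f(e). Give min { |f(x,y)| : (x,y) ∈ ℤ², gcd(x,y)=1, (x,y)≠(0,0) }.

translate: b→-3 (≡5 mod 8), so (4,5,4)→(4,-3,3)
flip: (4,-3,3)→(3,3,4)
reduced (well bottom): (3,3,4) with a≤c, −a<b≤a
well minimum |f| = |-3| = 3 (negative-definite)

3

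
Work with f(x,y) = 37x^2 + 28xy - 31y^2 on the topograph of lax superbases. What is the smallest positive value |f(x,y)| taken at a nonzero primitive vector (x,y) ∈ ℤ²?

river: ρ → (-31,34,34)
river: ρ → (34,34,-31)
river: ρ → (-31,28,37)
river: ρ → (37,46,-22)
river: ρ → (-22,42,41)
river: ρ → (41,40,-23)
river: ρ → (-23,52,29)
river: ρ → (29,64,-11)
river: ρ → (-11,68,17)
river: ρ → (17,68,-11)
river: ρ → (-11,64,29)
river: ρ → (29,52,-23)
river: ρ → (-23,40,41)
river: ρ → (41,42,-22)
river: ρ → (-22,46,37)
river: ρ → (37,28,-31)
closes: descent 0, river 16
min |a| on river = 11

11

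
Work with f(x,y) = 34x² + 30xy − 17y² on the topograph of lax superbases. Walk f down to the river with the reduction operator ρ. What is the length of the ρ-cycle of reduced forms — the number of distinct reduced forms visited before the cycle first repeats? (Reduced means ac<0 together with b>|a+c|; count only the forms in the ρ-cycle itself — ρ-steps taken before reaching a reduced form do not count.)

D = 3212, ⌊√D⌋ = 56
river: ρ → (-17,38,26)
river: ρ → (26,14,-29)
river: ρ → (-29,44,11)
river: ρ → (11,44,-29)
river: ρ → (-29,14,26)
river: ρ → (26,38,-17)
river: ρ → (-17,30,34)
river: ρ → (34,38,-13)
river: ρ → (-13,40,31)
river: ρ → (31,22,-22)
river: ρ → (-22,22,31)
river: ρ → (31,40,-13)
river: ρ → (-13,38,34)
river: ρ → (34,30,-17)
ρ-cycle length = 14 (tail of 0 descent steps not counted)

14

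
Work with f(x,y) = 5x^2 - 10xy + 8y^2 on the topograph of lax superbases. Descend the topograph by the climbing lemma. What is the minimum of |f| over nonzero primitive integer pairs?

translate: b→0 (≡-10 mod 10), so (5,-10,8)→(5,0,3)
flip: (5,0,3)→(3,0,5)
reduced (well bottom): (3,0,5) with a≤c, −a<b≤a
well minimum = a = 3

3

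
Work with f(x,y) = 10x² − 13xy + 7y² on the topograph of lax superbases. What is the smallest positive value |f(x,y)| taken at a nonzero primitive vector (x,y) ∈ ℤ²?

translate: b→7 (≡-13 mod 20), so (10,-13,7)→(10,7,4)
flip: (10,7,4)→(4,-7,10)
translate: b→1 (≡-7 mod 8), so (4,-7,10)→(4,1,7)
reduced (well bottom): (4,1,7) with a≤c, −a<b≤a
well minimum = a = 4

4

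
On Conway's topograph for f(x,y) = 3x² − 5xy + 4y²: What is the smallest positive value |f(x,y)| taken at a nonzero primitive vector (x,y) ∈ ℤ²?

translate: b→1 (≡-5 mod 6), so (3,-5,4)→(3,1,2)
flip: (3,1,2)→(2,-1,3)
reduced (well bottom): (2,-1,3) with a≤c, −a<b≤a
well minimum = a = 2

2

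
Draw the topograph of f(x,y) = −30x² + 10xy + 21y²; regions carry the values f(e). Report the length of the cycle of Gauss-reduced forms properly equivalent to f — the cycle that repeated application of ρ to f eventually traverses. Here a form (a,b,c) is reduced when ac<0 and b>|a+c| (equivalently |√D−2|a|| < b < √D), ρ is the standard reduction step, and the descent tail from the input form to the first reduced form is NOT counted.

D = 2620, ⌊√D⌋ = 51
river: ρ → (21,32,-19)
river: ρ → (-19,44,9)
river: ρ → (9,46,-14)
river: ρ → (-14,38,21)
river: ρ → (21,46,-6)
river: ρ → (-6,50,5)
river: ρ → (5,50,-6)
river: ρ → (-6,46,21)
river: ρ → (21,38,-14)
river: ρ → (-14,46,9)
river: ρ → (9,44,-19)
river: ρ → (-19,32,21)
river: ρ → (21,10,-30)
river: ρ → (-30,50,1)
river: ρ → (1,50,-30)
river: ρ → (-30,10,21)
ρ-cycle length = 16 (tail of 0 descent steps not counted)

16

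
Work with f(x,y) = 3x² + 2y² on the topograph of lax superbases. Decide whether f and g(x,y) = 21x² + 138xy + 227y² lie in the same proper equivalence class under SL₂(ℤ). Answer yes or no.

D₁ = -24, D₂ = -24
f: flip: (3,0,2)→(2,0,3)
f: reduced (well bottom): (2,0,3) with a≤c, −a<b≤a
g: translate: b→12 (≡138 mod 42), so (21,138,227)→(21,12,2)
g: flip: (21,12,2)→(2,-12,21)
g: translate: b→0 (≡-12 mod 4), so (2,-12,21)→(2,0,3)
g: reduced (well bottom): (2,0,3) with a≤c, −a<b≤a
reduced forms (2, 0, 3) vs (2, 0, 3) ⇒ equivalent

yes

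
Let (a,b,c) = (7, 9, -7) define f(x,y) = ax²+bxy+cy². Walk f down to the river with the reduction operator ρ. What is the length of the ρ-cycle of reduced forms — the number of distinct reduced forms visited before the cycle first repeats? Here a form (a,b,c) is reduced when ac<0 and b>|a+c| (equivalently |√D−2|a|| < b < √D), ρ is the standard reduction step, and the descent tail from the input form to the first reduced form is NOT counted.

D = 277, ⌊√D⌋ = 16
river: ρ → (-7,5,9)
river: ρ → (9,13,-3)
river: ρ → (-3,11,13)
river: ρ → (13,15,-1)
river: ρ → (-1,15,13)
river: ρ → (13,11,-3)
river: ρ → (-3,13,9)
river: ρ → (9,5,-7)
river: ρ → (-7,9,7)
river: ρ → (7,5,-9)
river: ρ → (-9,13,3)
river: ρ → (3,11,-13)
river: ρ → (-13,15,1)
river: ρ → (1,15,-13)
river: ρ → (-13,11,3)
river: ρ → (3,13,-9)
river: ρ → (-9,5,7)
river: ρ → (7,9,-7)
ρ-cycle length = 18 (tail of 0 descent steps not counted)

18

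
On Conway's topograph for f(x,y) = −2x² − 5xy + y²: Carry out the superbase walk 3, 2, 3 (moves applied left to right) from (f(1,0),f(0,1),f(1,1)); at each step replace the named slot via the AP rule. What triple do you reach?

start (-2,1,-6) = (f(1,0),f(0,1),f(1,1))
replace slot 3: 2·((-2)+1) − (-6) = 4 → (-2,1,4)
replace slot 2: 2·((-2)+4) − 1 = 3 → (-2,3,4)
replace slot 3: 2·((-2)+3) − 4 = -2 → (-2,3,-2)

-2,3,-2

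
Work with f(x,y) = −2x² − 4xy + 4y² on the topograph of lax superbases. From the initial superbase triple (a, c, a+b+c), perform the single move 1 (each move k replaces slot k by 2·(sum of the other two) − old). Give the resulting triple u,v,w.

start (-2,4,-2) = (f(1,0),f(0,1),f(1,1))
replace slot 1: 2·(4+(-2)) − (-2) = 6 → (6,4,-2)

6,4,-2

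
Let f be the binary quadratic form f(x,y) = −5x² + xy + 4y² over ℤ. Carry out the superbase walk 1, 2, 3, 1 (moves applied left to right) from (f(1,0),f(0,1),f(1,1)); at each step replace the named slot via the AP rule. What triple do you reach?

start (-5,4,0) = (f(1,0),f(0,1),f(1,1))
replace slot 1: 2·(4+0) − (-5) = 13 → (13,4,0)
replace slot 2: 2·(13+0) − 4 = 22 → (13,22,0)
replace slot 3: 2·(13+22) − 0 = 70 → (13,22,70)
replace slot 1: 2·(22+70) − 13 = 171 → (171,22,70)

171,22,70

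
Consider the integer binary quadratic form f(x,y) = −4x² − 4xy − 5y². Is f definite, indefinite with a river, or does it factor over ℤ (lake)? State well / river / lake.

D = b²−4ac = (-4)² − 4·(-4)·(-5) = -64
D < 0 ⇒ definite ⇒ every region one sign ⇒ single well

well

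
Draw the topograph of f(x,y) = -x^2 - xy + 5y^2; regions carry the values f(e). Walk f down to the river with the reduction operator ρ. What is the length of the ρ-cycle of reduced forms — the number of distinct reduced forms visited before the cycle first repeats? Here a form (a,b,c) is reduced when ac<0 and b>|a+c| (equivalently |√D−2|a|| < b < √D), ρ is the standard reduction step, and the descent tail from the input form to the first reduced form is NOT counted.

D = 21, ⌊√D⌋ = 4
descent: ρ → (5,1,-1)
descent: ρ → (-1,3,3)  [lands on river]
river: ρ → (3,3,-1)
ρ-cycle length = 2 (tail of 2 descent steps not counted)

2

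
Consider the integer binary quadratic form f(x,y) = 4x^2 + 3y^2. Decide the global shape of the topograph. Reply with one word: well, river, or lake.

D = b²−4ac = 0² − 4·4·3 = -48
D < 0 ⇒ definite ⇒ every region one sign ⇒ single well

well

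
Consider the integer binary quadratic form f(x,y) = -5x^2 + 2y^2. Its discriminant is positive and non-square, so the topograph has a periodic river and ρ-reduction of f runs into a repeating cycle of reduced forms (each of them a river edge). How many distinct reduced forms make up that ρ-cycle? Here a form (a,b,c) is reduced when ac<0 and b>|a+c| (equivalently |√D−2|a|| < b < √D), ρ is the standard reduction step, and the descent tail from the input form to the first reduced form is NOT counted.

D = 40, ⌊√D⌋ = 6
descent: ρ → (2,4,-3)  [lands on river]
river: ρ → (-3,2,3)
river: ρ → (3,4,-2)
river: ρ → (-2,4,3)
river: ρ → (3,2,-3)
river: ρ → (-3,4,2)
ρ-cycle length = 6 (tail of 1 descent step not counted)

6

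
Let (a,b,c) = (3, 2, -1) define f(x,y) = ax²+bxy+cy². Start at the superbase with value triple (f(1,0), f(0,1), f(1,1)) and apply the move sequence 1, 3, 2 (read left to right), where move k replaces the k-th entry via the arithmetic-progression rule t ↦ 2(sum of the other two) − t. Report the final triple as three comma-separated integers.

start (3,-1,4) = (f(1,0),f(0,1),f(1,1))
replace slot 1: 2·((-1)+4) − 3 = 3 → (3,-1,4)
replace slot 3: 2·(3+(-1)) − 4 = 0 → (3,-1,0)
replace slot 2: 2·(3+0) − (-1) = 7 → (3,7,0)

3,7,0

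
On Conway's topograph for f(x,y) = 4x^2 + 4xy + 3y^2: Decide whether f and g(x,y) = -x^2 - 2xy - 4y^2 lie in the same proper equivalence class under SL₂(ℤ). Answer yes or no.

D₁ = -32, D₂ = -12
discriminants differ ⇒ not SL₂(ℤ)-equivalent

no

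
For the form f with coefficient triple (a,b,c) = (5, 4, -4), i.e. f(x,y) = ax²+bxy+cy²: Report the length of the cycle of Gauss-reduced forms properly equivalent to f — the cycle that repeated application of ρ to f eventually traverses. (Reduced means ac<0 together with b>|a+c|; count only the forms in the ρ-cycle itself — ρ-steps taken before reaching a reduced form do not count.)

D = 96, ⌊√D⌋ = 9
river: ρ → (-4,4,5)
river: ρ → (5,6,-3)
river: ρ → (-3,6,5)
river: ρ → (5,4,-4)
ρ-cycle length = 4 (tail of 0 descent steps not counted)

4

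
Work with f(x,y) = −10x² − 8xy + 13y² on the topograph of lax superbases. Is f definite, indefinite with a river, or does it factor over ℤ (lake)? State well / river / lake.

D = b²−4ac = (-8)² − 4·(-10)·13 = 584
D > 0 non-square ⇒ indefinite ⇒ periodic river

river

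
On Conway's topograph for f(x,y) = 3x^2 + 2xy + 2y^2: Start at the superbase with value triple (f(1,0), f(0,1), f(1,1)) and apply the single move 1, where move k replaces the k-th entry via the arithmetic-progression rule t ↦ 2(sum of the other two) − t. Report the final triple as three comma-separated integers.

start (3,2,7) = (f(1,0),f(0,1),f(1,1))
replace slot 1: 2·(2+7) − 3 = 15 → (15,2,7)

15,2,7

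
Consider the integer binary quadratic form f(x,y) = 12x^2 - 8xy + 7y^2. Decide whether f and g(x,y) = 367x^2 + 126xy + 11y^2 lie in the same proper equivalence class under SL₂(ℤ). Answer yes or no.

D₁ = -272, D₂ = -272
f: flip: (12,-8,7)→(7,8,12)
f: translate: b→-6 (≡8 mod 14), so (7,8,12)→(7,-6,11)
f: reduced (well bottom): (7,-6,11) with a≤c, −a<b≤a
g: flip: (367,126,11)→(11,-126,367)
g: translate: b→6 (≡-126 mod 22), so (11,-126,367)→(11,6,7)
g: flip: (11,6,7)→(7,-6,11)
g: reduced (well bottom): (7,-6,11) with a≤c, −a<b≤a
reduced forms (7, -6, 11) vs (7, -6, 11) ⇒ equivalent

yes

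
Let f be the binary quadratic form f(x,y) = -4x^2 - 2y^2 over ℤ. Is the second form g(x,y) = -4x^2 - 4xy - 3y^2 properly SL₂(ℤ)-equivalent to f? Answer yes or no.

D₁ = -32, D₂ = -32
f is negative-definite; reduce −f:
−f: flip: (4,0,2)→(2,0,4)
−f: reduced (well bottom): (2,0,4) with a≤c, −a<b≤a
flip sign back: reduced form of f is (-2,0,-4)
g is negative-definite; reduce −g:
−g: flip: (4,4,3)→(3,-4,4)
−g: translate: b→2 (≡-4 mod 6), so (3,-4,4)→(3,2,3)
−g: reduced (well bottom): (3,2,3) with a≤c, −a<b≤a
flip sign back: reduced form of g is (-3,-2,-3)
reduced forms (-2, 0, -4) vs (-3, -2, -3) ⇒ inequivalent

no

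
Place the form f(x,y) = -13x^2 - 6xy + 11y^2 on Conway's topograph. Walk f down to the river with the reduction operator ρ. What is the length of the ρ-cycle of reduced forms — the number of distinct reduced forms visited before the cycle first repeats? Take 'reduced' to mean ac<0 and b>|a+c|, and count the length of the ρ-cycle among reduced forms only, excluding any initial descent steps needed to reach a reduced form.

D = 608, ⌊√D⌋ = 24
descent: ρ → (11,6,-13)  [lands on river]
river: ρ → (-13,20,4)
river: ρ → (4,20,-13)
river: ρ → (-13,6,11)
river: ρ → (11,16,-8)
river: ρ → (-8,16,11)
ρ-cycle length = 6 (tail of 1 descent step not counted)

6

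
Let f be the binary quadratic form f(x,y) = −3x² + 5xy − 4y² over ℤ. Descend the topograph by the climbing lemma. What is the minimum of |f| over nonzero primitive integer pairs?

translate: b→1 (≡-5 mod 6), so (3,-5,4)→(3,1,2)
flip: (3,1,2)→(2,-1,3)
reduced (well bottom): (2,-1,3) with a≤c, −a<b≤a
well minimum |f| = |-2| = 2 (negative-definite)

2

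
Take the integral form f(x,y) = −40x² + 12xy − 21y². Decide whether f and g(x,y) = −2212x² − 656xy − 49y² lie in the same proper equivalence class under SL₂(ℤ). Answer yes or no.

D₁ = -3216, D₂ = -3216
f is negative-definite; reduce −f:
−f: flip: (40,-12,21)→(21,12,40)
−f: reduced (well bottom): (21,12,40) with a≤c, −a<b≤a
flip sign back: reduced form of f is (-21,-12,-40)
g is negative-definite; reduce −g:
−g: flip: (2212,656,49)→(49,-656,2212)
−g: translate: b→30 (≡-656 mod 98), so (49,-656,2212)→(49,30,21)
−g: flip: (49,30,21)→(21,-30,49)
−g: translate: b→12 (≡-30 mod 42), so (21,-30,49)→(21,12,40)
−g: reduced (well bottom): (21,12,40) with a≤c, −a<b≤a
flip sign back: reduced form of g is (-21,-12,-40)
reduced forms (-21, -12, -40) vs (-21, -12, -40) ⇒ equivalent

yes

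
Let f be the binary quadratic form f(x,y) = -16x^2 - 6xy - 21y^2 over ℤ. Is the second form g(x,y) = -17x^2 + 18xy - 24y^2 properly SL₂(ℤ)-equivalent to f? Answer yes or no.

D₁ = -1308, D₂ = -1308
f is negative-definite; reduce −f:
−f: reduced (well bottom): (16,6,21) with a≤c, −a<b≤a
flip sign back: reduced form of f is (-16,-6,-21)
g is negative-definite; reduce −g:
−g: translate: b→16 (≡-18 mod 34), so (17,-18,24)→(17,16,23)
−g: reduced (well bottom): (17,16,23) with a≤c, −a<b≤a
flip sign back: reduced form of g is (-17,-16,-23)
reduced forms (-16, -6, -21) vs (-17, -16, -23) ⇒ inequivalent

no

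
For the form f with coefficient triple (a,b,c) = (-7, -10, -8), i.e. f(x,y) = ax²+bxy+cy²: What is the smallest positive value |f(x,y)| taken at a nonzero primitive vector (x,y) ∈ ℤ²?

translate: b→-4 (≡10 mod 14), so (7,10,8)→(7,-4,5)
flip: (7,-4,5)→(5,4,7)
reduced (well bottom): (5,4,7) with a≤c, −a<b≤a
well minimum |f| = |-5| = 5 (negative-definite)

5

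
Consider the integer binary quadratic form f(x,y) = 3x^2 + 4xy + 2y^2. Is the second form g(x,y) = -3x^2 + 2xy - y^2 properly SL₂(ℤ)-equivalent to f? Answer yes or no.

D₁ = -8, D₂ = -8
f: translate: b→-2 (≡4 mod 6), so (3,4,2)→(3,-2,1)
f: flip: (3,-2,1)→(1,2,3)
f: translate: b→0 (≡2 mod 2), so (1,2,3)→(1,0,2)
f: reduced (well bottom): (1,0,2) with a≤c, −a<b≤a
g is negative-definite; reduce −g:
−g: flip: (3,-2,1)→(1,2,3)
−g: translate: b→0 (≡2 mod 2), so (1,2,3)→(1,0,2)
−g: reduced (well bottom): (1,0,2) with a≤c, −a<b≤a
flip sign back: reduced form of g is (-1,0,-2)
reduced forms (1, 0, 2) vs (-1, 0, -2) ⇒ inequivalent

no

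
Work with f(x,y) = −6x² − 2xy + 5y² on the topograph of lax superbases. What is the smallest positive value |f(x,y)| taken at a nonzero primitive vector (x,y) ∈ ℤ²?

descent: ρ → (5,2,-6)  [lands on river]
river: ρ → (-6,10,1)
river: ρ → (1,10,-6)
river: ρ → (-6,2,5)
river: ρ → (5,8,-3)
river: ρ → (-3,10,2)
river: ρ → (2,10,-3)
river: ρ → (-3,8,5)
closes: descent 1, river 8
min |a| on river = 1

1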